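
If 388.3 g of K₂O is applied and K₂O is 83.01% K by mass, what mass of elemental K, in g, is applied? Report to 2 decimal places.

K = 388.3 × 0.8301 = 322.328 g.

322.33 g K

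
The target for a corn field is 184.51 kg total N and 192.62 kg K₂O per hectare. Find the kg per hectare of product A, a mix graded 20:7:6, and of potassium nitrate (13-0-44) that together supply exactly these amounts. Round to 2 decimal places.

Per-hectare balance (a = product A, b = potassium nitrate):
N: 0.2·a + 0.13·b = 184.51
K₂O: 0.06·a + 0.44·b = 192.62
Eliminate b: (row1) − 0.13/0.44·(row2) → 0.182273·a = 127.6, so a = 700.047.
Then b = (192.62 − 0.06·700.047) / 0.44 = 342.312.

700.05 kg product A, 342.31 kg potassium nitrate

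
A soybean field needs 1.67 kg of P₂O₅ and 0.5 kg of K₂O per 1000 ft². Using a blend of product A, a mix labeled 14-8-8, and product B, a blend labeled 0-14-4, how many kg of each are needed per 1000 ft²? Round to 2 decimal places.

0.40 kg product A, 11.70 kg product B

Let a = kg of product A, b = kg of product B (per 1000 ft²).
P₂O₅: 0.08·a + 0.14·b = 1.67
K₂O: 0.08·a + 0.04·b = 0.5
From row1: a = (1.67 − 0.14·b) / 0.08.
Into row2: 0.08·(1.67 − 0.14·b)/0.08 + 0.04·b = 0.5 → b = 11.7, a = 0.4.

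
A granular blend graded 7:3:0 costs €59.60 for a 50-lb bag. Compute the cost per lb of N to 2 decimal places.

N in bag = 50 × 7% = 3.5 lb.
Cost per lb N = €59.60 / 3.5 = €17.0286.

€17.03 per lb N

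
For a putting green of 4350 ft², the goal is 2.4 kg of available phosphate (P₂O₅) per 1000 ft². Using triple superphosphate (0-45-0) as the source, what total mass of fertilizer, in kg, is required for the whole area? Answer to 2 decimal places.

Product per 1000 ft² = 2.4 / 45% = 5.33333 kg.
Total product = 5.33333 × 4350 / 1000 = 23.2 kg.

23.20 kg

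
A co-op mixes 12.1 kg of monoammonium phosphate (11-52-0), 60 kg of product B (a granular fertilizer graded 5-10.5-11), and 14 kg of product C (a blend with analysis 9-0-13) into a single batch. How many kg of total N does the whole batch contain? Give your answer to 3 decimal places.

5.591 kg N

N mass = 11%×12.1 + 5%×60 + 9%×14 = 5.591 kg.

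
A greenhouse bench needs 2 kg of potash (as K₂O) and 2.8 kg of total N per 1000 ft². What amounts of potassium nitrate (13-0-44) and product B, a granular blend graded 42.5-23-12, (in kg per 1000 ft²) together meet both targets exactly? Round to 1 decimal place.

3.0 kg potassium nitrate, 5.7 kg product B

Per-1000 ft² balance (a = potassium nitrate, b = product B):
K₂O: 0.44·a + 0.12·b = 2
N: 0.13·a + 0.425·b = 2.8
Eliminate b: (row1) − 0.12/0.425·(row2) → 0.403294·a = 1.20941, so a = 2.99883.
Then b = (2.8 − 0.13·2.99883) / 0.425 = 5.67095.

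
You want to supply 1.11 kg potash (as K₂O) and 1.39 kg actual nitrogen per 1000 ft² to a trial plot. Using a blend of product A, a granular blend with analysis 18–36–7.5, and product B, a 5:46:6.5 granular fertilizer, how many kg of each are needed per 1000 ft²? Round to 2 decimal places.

4.38 kg product A, 12.02 kg product B

Let a = kg of product A, b = kg of product B (per 1000 ft²).
K₂O: 0.075·a + 0.065·b = 1.11
N: 0.18·a + 0.05·b = 1.39
Eliminate a: (row1) − 0.075/0.18·(row2) → 0.0441667·b = 0.530833, so b = 12.0189.
Back-substitute: a = (1.11 − 0.065·12.0189) / 0.075 = 4.38365.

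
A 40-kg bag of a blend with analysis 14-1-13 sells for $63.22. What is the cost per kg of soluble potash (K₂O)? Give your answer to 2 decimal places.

K₂O in bag = 40 × 13% = 5.2 kg.
Cost per kg K₂O = $63.22 / 5.2 = $12.1577.

$12.16 per kg K₂O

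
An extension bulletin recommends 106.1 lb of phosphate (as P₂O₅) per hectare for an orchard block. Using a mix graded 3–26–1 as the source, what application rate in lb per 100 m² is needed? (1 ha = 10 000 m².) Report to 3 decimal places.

Product per hectare = 106.1 / 26% = 408.077 lb.
Convert to per 100 m²: 408.077 × 0.01 = 4.08077 lb.

4.081 lb of product per hundred sq m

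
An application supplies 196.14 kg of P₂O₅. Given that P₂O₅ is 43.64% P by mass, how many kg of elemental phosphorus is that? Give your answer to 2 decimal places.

P = 196.14 × 0.4364 = 85.5955 kg.

85.60 kg P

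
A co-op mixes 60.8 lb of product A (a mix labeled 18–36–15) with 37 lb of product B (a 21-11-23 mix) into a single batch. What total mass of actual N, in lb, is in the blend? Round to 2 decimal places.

N mass = 18%×60.8 + 21%×37 = 18.714 lb.

18.71 lb N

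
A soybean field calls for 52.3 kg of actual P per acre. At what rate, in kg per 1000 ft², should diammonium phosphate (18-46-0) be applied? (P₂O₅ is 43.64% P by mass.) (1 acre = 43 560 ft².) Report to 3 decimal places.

5.981 kg of product per thousand sq ft

As P₂O₅: 52.3 / 0.4364 = 119.844 kg per acre.
Product per acre = 119.844 / 46% = 260.531 kg.
Convert to per 1000 ft²: 260.531 × 0.0229568 = 5.98096 kg.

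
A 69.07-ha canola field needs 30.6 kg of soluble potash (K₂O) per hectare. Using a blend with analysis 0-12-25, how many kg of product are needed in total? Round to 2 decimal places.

8454.17 kg

Product per hectare = 30.6 / 25% = 122.4 kg.
Total product = 122.4 × 69.07 = 8454.168 kg.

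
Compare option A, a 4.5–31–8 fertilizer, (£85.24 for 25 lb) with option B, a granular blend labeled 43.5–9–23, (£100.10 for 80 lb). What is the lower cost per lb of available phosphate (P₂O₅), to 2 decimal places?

£11.00 per lb P₂O₅ (option A)

option A: P₂O₅ per bag = 25 × 31% = 7.75 lb; cost = 85.24 / 7.75 = £10.9987/lb P₂O₅.
option B: P₂O₅ per bag = 80 × 9% = 7.2 lb; cost = 100.10 / 7.2 = £13.9028/lb P₂O₅.
option A is cheaper.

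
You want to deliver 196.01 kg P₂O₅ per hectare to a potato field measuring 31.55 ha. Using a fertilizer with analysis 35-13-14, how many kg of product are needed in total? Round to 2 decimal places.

47570.12 kg

Product per hectare = 196.01 / 13% = 1507.77 kg.
Total product = 1507.77 × 31.55 = 47570.119 kg.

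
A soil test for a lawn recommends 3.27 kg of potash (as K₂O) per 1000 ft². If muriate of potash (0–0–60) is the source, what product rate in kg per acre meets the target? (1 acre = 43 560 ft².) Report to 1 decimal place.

Product per 1000 ft² = 3.27 / 60% = 5.45 kg.
Convert to per acre: 5.45 × 43.56 = 237.402 kg.

237.4 kg of product per acre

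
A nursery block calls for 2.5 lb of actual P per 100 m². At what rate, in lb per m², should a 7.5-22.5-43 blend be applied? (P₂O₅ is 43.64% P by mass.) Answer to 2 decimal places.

As P₂O₅: 2.5 / 0.4364 = 5.72869 lb per 100 m².
Product per 100 m² = 5.72869 / 22.5% = 25.4608 lb.
Convert to per m²: 25.4608 × 0.01 = 0.254608 lb.

0.25 lb of product per sq m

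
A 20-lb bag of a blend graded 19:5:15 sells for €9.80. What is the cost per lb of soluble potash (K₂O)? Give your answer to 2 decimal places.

€3.27 per lb K₂O

K₂O in bag = 20 × 15% = 3 lb.
Cost per lb K₂O = €9.80 / 3 = €3.2667.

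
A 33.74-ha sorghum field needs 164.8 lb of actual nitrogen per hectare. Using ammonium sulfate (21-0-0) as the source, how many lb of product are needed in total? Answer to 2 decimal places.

26477.87 lb

Product per hectare = 164.8 / 21% = 784.762 lb.
Total product = 784.762 × 33.74 = 26477.867 lb.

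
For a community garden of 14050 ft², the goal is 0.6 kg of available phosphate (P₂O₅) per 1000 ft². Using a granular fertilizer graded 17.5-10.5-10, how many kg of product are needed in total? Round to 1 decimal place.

80.3 kg

Product per 1000 ft² = 0.6 / 10.5% = 5.71429 kg.
Total product = 5.71429 × 14050 / 1000 = 80.2857 kg.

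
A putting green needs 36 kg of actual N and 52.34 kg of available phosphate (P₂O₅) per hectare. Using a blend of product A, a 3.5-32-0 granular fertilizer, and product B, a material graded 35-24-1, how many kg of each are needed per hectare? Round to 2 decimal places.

93.43 kg product A, 93.51 kg product B

With a, b = kg per hectare of product A and product B:
N: 0.035·a + 0.35·b = 36
P₂O₅: 0.32·a + 0.24·b = 52.34
Eliminate b: (row1) − 0.35/0.24·(row2) → -0.431667·a = -40.3292, so a = 93.4266.
Then b = (52.34 − 0.32·93.4266) / 0.24 = 93.5145.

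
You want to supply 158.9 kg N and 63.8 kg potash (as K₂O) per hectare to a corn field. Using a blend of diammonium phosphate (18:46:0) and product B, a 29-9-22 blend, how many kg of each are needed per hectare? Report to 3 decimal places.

Per-hectare balance (a = diammonium phosphate, b = product B):
N: 0.18·a + 0.29·b = 158.9
K₂O: 0·a + 0.22·b = 63.8
Solving simultaneously: a = 415.5556, b = 290.

415.556 kg diammonium phosphate, 290.000 kg product B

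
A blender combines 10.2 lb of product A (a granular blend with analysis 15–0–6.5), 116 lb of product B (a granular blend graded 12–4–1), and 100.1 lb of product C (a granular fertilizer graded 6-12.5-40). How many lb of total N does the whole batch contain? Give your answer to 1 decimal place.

21.5 lb N

N mass = 15%×10.2 + 12%×116 + 6%×100.1 = 21.456 lb.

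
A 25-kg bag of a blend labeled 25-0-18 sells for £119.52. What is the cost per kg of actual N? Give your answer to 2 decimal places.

£19.12 per kg N

N in bag = 25 × 25% = 6.25 kg.
Cost per kg N = £119.52 / 6.25 = £19.1232.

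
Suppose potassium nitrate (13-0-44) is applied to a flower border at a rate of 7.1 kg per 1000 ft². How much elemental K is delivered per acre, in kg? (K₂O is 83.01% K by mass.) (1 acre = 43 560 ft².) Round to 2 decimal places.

112.96 kg K per acre

K₂O per 1000 ft² = 7.1 × 44% = 3.124 kg.
Elemental K = 3.124 × 0.8301 = 2.59323 kg per 1000 ft².
Convert to per acre: 2.59323 × 43.56 = 112.961 kg.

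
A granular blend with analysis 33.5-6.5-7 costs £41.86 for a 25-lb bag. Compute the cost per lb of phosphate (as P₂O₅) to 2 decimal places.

£25.76 per lb P₂O₅

P₂O₅ in bag = 25 × 6.5% = 1.625 lb.
Cost per lb P₂O₅ = £41.86 / 1.625 = £25.7600.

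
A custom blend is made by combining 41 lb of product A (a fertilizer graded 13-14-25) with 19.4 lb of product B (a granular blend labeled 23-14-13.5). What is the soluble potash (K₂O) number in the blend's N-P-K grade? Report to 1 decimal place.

21.3% K₂O

Total mass = 41 + 19.4 = 60.4 lb.
K₂O mass = 25%×41 + 13.5%×19.4 = 12.869 lb.
% K₂O = 12.869 / 60.4 = 21.3063%.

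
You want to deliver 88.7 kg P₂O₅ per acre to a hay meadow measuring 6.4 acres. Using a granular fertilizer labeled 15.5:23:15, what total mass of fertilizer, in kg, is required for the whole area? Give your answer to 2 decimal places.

Product per acre = 88.7 / 23% = 385.652 kg.
Total product = 385.652 × 6.4 = 2468.174 kg.

2468.17 kg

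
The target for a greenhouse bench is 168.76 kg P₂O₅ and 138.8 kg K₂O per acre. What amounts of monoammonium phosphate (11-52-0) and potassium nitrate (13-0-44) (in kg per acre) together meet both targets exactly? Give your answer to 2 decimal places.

Per-acre balance (a = monoammonium phosphate, b = potassium nitrate):
P₂O₅: 0.52·a + 0·b = 168.76
K₂O: 0·a + 0.44·b = 138.8
Solving simultaneously: a = 324.538, b = 315.4545.

324.54 kg monoammonium phosphate, 315.45 kg potassium nitrate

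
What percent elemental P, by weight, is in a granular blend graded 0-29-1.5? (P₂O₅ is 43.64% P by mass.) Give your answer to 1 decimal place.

%P = 29 × 0.4364 = 12.6556%.

12.7% P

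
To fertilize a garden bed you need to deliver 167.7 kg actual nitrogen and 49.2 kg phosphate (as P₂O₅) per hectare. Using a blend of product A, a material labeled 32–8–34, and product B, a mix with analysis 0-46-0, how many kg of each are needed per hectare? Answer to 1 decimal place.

Per-hectare balance (a = product A, b = product B):
N: 0.32·a + 0·b = 167.7
P₂O₅: 0.08·a + 0.46·b = 49.2
From row1: a = (167.7 − 0·b) / 0.32.
Into row2: 0.08·(167.7 − 0·b)/0.32 + 0.46·b = 49.2 → b = 15.8152, a = 524.062.

524.1 kg product A, 15.8 kg product B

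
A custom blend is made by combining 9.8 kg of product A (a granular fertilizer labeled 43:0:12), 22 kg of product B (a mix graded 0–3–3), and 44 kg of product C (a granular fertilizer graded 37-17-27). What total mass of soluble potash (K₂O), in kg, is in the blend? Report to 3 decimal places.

K₂O mass = 12%×9.8 + 3%×22 + 27%×44 = 13.716 kg.

13.716 kg K₂O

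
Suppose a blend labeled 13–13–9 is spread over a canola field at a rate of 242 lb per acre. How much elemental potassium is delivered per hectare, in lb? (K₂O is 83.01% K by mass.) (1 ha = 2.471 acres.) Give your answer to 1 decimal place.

K₂O per acre = 242 × 9% = 21.78 lb.
Elemental K = 21.78 × 0.8301 = 18.0796 lb per acre.
Convert to per hectare: 18.0796 × 2.471 = 44.6746 lb.

44.7 lb K per hectare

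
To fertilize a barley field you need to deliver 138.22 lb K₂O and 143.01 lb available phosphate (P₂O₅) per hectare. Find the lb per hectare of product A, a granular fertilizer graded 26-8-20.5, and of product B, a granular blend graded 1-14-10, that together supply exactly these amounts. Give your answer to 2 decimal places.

243.95 lb product A, 882.10 lb product B

Let a = lb of product A, b = lb of product B (per hectare).
K₂O: 0.205·a + 0.1·b = 138.22
P₂O₅: 0.08·a + 0.14·b = 143.01
From row1: a = (138.22 − 0.1·b) / 0.205.
Into row2: 0.08·(138.22 − 0.1·b)/0.205 + 0.14·b = 143.01 → b = 882.099, a = 243.952.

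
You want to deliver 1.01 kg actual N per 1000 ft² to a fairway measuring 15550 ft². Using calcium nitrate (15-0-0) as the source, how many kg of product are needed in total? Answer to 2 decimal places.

Product per 1000 ft² = 1.01 / 15% = 6.73333 kg.
Total product = 6.73333 × 15550 / 1000 = 104.703 kg.

104.70 kg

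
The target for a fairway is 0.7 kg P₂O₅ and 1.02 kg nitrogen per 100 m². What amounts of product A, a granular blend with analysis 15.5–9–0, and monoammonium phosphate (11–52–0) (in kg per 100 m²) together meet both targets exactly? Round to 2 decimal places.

With a, b = kg per 100 m² of product A and monoammonium phosphate:
P₂O₅: 0.09·a + 0.52·b = 0.7
N: 0.155·a + 0.11·b = 1.02
Solving simultaneously: a = 6.41301, b = 0.236209.

6.41 kg product A, 0.24 kg monoammonium phosphate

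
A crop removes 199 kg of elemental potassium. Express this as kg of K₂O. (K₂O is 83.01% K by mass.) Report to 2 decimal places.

239.73 kg K₂O

K₂O = 199 / 0.8301 = 239.7302 kg.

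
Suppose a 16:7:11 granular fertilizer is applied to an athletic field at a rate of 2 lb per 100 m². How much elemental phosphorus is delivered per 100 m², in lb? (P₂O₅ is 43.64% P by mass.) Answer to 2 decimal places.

0.06 lb P per hundred sq m

P₂O₅ per 100 m² = 2 × 7% = 0.14 lb.
Elemental P = 0.14 × 0.4364 = 0.061096 lb per 100 m².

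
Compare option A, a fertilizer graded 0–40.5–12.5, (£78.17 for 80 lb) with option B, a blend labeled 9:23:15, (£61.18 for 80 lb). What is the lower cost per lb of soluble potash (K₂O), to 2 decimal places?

option A: K₂O per bag = 80 × 12.5% = 10 lb; cost = 78.17 / 10 = £7.8170/lb K₂O.
option B: K₂O per bag = 80 × 15% = 12 lb; cost = 61.18 / 12 = £5.0983/lb K₂O.
option B is cheaper.

£5.10 per lb K₂O (option B)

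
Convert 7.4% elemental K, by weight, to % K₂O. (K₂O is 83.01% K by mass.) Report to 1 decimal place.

8.9% K₂O

%K₂O = 7.4 / 0.8301 = 8.91459%.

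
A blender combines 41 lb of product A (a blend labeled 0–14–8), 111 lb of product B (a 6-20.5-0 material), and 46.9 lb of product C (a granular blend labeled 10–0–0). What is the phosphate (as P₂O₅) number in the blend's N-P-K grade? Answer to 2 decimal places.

14.33% P₂O₅

Total mass = 41 + 111 + 46.9 = 198.9 lb.
P₂O₅ mass = 14%×41 + 20.5%×111 + 0%×46.9 = 28.495 lb.
% P₂O₅ = 28.495 / 198.9 = 14.3263%.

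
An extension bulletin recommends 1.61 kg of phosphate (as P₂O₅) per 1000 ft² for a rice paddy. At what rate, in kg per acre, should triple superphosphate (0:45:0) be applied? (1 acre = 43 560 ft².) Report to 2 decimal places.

155.85 kg of product per acre

Product per 1000 ft² = 1.61 / 45% = 3.57778 kg.
Convert to per acre: 3.57778 × 43.56 = 155.848 kg.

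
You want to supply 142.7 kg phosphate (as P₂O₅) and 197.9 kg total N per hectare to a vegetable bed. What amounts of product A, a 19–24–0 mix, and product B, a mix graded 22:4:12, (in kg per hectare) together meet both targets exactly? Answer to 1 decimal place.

519.4 kg product A, 451.0 kg product B

Let a = kg of product A, b = kg of product B (per hectare).
P₂O₅: 0.24·a + 0.04·b = 142.7
N: 0.19·a + 0.22·b = 197.9
Eliminate a: (row1) − 0.24/0.19·(row2) → -0.237895·b = -107.279, so b = 450.951.
Back-substitute: a = (142.7 − 0.04·450.951) / 0.24 = 519.425.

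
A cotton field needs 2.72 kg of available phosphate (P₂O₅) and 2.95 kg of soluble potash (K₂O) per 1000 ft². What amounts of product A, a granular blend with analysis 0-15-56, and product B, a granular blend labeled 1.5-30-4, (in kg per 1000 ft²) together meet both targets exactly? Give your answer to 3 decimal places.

4.791 kg product A, 6.671 kg product B

Per-1000 ft² balance (a = product A, b = product B):
P₂O₅: 0.15·a + 0.3·b = 2.72
K₂O: 0.56·a + 0.04·b = 2.95
Eliminate b: (row1) − 0.3/0.04·(row2) → -4.05·a = -19.405, so a = 4.79136.
Then b = (2.95 − 0.56·4.79136) / 0.04 = 6.67099.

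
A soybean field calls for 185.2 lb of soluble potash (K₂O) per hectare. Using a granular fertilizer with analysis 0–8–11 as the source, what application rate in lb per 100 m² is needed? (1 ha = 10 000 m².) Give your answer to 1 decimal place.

Product per hectare = 185.2 / 11% = 1683.64 lb.
Convert to per 100 m²: 1683.64 × 0.01 = 16.8364 lb.

16.8 lb of product per hundred sq m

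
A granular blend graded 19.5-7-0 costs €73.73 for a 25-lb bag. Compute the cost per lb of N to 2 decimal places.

N in bag = 25 × 19.5% = 4.875 lb.
Cost per lb N = €73.73 / 4.875 = €15.1241.

€15.12 per lb N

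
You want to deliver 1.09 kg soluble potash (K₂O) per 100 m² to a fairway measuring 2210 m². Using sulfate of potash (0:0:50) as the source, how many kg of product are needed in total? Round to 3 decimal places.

48.178 kg

Product per 100 m² = 1.09 / 50% = 2.18 kg.
Total product = 2.18 × 2210 / 100 = 48.178 kg.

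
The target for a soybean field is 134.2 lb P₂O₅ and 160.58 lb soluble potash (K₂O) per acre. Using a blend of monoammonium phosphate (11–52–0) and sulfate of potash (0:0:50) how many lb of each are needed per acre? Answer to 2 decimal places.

258.08 lb monoammonium phosphate, 321.16 lb sulfate of potash

Let a = lb of monoammonium phosphate, b = lb of sulfate of potash (per acre).
P₂O₅: 0.52·a + 0·b = 134.2
K₂O: 0·a + 0.5·b = 160.58
Solving simultaneously: a = 258.077, b = 321.16.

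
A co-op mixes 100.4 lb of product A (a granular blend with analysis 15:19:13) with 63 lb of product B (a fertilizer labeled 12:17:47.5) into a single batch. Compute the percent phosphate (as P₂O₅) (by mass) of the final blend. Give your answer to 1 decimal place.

Total mass = 100.4 + 63 = 163.4 lb.
P₂O₅ mass = 19%×100.4 + 17%×63 = 29.786 lb.
% P₂O₅ = 29.786 / 163.4 = 18.2289%.

18.2% P₂O₅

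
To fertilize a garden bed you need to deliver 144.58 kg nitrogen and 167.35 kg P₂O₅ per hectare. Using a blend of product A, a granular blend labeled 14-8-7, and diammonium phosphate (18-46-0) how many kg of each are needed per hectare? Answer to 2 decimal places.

Let a = kg of product A, b = kg of diammonium phosphate (per hectare).
N: 0.14·a + 0.18·b = 144.58
P₂O₅: 0.08·a + 0.46·b = 167.35
From row1: a = (144.58 − 0.18·b) / 0.14.
Into row2: 0.08·(144.58 − 0.18·b)/0.14 + 0.46·b = 167.35 → b = 237.252, a = 727.676.

727.68 kg product A, 237.25 kg diammonium phosphate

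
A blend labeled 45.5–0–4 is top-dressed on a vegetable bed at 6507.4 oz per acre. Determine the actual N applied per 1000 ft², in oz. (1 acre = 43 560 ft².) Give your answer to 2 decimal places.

nitrogen per acre = 6507.4 × 45.5% = 2960.87 oz.
Convert to per 1000 ft²: 2960.87 × 0.0229568 = 67.9722 oz.

67.97 oz N per thousand sq ft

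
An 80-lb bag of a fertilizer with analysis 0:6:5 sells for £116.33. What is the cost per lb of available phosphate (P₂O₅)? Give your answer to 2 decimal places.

P₂O₅ in bag = 80 × 6% = 4.8 lb.
Cost per lb P₂O₅ = £116.33 / 4.8 = £24.2354.

£24.24 per lb P₂O₅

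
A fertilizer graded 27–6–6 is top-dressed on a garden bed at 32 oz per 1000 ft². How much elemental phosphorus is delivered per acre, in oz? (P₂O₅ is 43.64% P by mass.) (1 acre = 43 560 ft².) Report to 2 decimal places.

P₂O₅ per 1000 ft² = 32 × 6% = 1.92 oz.
Elemental P = 1.92 × 0.4364 = 0.837888 oz per 1000 ft².
Convert to per acre: 0.837888 × 43.56 = 36.4984 oz.

36.50 oz P per acre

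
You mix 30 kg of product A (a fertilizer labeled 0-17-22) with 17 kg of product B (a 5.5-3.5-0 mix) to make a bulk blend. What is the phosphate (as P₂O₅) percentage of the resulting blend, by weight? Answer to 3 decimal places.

Total mass = 30 + 17 = 47 kg.
P₂O₅ mass = 17%×30 + 3.5%×17 = 5.695 kg.
% P₂O₅ = 5.695 / 47 = 12.11702%.

12.117% P₂O₅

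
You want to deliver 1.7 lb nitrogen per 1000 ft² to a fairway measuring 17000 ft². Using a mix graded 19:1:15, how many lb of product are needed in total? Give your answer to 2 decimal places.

Product per 1000 ft² = 1.7 / 19% = 8.94737 lb.
Total product = 8.94737 × 17000 / 1000 = 152.105 lb.

152.11 lb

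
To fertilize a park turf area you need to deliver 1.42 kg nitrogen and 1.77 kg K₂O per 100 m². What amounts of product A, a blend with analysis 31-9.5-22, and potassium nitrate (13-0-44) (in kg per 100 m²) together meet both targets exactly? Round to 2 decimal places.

With a, b = kg per 100 m² of product A and potassium nitrate:
N: 0.31·a + 0.13·b = 1.42
K₂O: 0.22·a + 0.44·b = 1.77
Eliminate a: (row1) − 0.31/0.22·(row2) → -0.49·b = -1.07409, so b = 2.19202.
Back-substitute: a = (1.42 − 0.13·2.19202) / 0.31 = 3.66141.

3.66 kg product A, 2.19 kg potassium nitrate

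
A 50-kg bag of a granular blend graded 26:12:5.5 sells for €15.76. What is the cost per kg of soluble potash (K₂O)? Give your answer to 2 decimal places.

K₂O in bag = 50 × 5.5% = 2.75 kg.
Cost per kg K₂O = €15.76 / 2.75 = €5.7309.

€5.73 per kg K₂O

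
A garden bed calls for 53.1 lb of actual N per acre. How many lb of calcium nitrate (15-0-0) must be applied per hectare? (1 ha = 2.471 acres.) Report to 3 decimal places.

874.734 lb of product per hectare

Product per acre = 53.1 / 15% = 354 lb.
Convert to per hectare: 354 × 2.471 = 874.734 lb.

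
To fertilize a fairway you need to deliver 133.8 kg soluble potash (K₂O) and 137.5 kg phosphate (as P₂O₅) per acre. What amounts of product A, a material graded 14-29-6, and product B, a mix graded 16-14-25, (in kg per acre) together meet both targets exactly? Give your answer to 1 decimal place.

With a, b = kg per acre of product A and product B:
K₂O: 0.06·a + 0.25·b = 133.8
P₂O₅: 0.29·a + 0.14·b = 137.5
Solving simultaneously: a = 244.041, b = 476.63.

244.0 kg product A, 476.6 kg product B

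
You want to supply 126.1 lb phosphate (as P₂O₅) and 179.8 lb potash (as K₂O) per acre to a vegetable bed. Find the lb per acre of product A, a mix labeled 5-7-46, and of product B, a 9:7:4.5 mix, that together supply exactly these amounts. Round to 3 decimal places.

Let a = lb of product A, b = lb of product B (per acre).
P₂O₅: 0.07·a + 0.07·b = 126.1
K₂O: 0.46·a + 0.045·b = 179.8
Solving simultaneously: a = 237.9174, b = 1563.5112.

237.917 lb product A, 1563.511 lb product B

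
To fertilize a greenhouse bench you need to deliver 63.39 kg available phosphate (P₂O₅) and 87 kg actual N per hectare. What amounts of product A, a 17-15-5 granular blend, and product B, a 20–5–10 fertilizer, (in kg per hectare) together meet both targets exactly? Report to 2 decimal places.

387.35 kg product A, 105.75 kg product B

Let a = kg of product A, b = kg of product B (per hectare).
P₂O₅: 0.15·a + 0.05·b = 63.39
N: 0.17·a + 0.2·b = 87
From row1: a = (63.39 − 0.05·b) / 0.15.
Into row2: 0.17·(63.39 − 0.05·b)/0.15 + 0.2·b = 87 → b = 105.753, a = 387.349.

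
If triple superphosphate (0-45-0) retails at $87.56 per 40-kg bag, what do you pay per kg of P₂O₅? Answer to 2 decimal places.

$4.86 per kg P₂O₅

P₂O₅ in bag = 40 × 45% = 18 kg.
Cost per kg P₂O₅ = $87.56 / 18 = $4.8644.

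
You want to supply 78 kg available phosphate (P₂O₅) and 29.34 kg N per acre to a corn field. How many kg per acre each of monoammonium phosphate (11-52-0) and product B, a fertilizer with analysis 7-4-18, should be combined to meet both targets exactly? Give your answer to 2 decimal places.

133.95 kg monoammonium phosphate, 208.65 kg product B

Per-acre balance (a = monoammonium phosphate, b = product B):
P₂O₅: 0.52·a + 0.04·b = 78
N: 0.11·a + 0.07·b = 29.34
From row1: a = (78 − 0.04·b) / 0.52.
Into row2: 0.11·(78 − 0.04·b)/0.52 + 0.07·b = 29.34 → b = 208.65, a = 133.95.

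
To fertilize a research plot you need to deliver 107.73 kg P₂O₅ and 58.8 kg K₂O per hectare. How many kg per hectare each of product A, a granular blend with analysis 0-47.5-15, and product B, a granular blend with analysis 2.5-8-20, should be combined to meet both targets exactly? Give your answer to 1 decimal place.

With a, b = kg per hectare of product A and product B:
P₂O₅: 0.475·a + 0.08·b = 107.73
K₂O: 0.15·a + 0.2·b = 58.8
Eliminate a: (row1) − 0.475/0.15·(row2) → -0.553333·b = -78.47, so b = 141.813.
Back-substitute: a = (107.73 − 0.08·141.813) / 0.475 = 202.916.

202.9 kg product A, 141.8 kg product B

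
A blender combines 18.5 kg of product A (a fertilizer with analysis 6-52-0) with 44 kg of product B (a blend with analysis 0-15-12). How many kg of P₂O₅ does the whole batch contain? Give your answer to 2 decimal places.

P₂O₅ mass = 52%×18.5 + 15%×44 = 16.22 kg.

16.22 kg P₂O₅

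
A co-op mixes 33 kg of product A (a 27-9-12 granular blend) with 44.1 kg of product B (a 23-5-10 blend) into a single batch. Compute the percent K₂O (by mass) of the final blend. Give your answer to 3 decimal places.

Total mass = 33 + 44.1 = 77.1 kg.
K₂O mass = 12%×33 + 10%×44.1 = 8.37 kg.
% K₂O = 8.37 / 77.1 = 10.85603%.

10.856% K₂O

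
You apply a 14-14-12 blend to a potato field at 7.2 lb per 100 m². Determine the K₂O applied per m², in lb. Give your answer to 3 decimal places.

0.009 lb K₂O per sq m

K₂O per 100 m² = 7.2 × 12% = 0.864 lb.
Convert to per m²: 0.864 × 0.01 = 0.00864 lb.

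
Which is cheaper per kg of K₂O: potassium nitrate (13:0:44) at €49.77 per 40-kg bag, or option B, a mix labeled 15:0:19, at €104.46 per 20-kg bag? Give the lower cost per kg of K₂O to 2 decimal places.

€2.83 per kg K₂O (potassium nitrate)

potassium nitrate: K₂O per bag = 40 × 44% = 17.6 kg; cost = 49.77 / 17.6 = €2.8278/kg K₂O.
option B: K₂O per bag = 20 × 19% = 3.8 kg; cost = 104.46 / 3.8 = €27.4895/kg K₂O.
potassium nitrate is cheaper.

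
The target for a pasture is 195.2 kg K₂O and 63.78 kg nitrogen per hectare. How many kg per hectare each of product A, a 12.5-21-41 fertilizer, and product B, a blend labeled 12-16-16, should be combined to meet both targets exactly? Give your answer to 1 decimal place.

Let a = kg of product A, b = kg of product B (per hectare).
K₂O: 0.41·a + 0.16·b = 195.2
N: 0.125·a + 0.12·b = 63.78
From row1: a = (195.2 − 0.16·b) / 0.41.
Into row2: 0.125·(195.2 − 0.16·b)/0.41 + 0.12·b = 63.78 → b = 59.9247, a = 452.712.

452.7 kg product A, 59.9 kg product B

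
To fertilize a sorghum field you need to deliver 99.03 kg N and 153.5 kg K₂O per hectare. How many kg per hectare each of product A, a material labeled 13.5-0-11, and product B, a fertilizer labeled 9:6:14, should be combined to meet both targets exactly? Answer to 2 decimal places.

5.47 kg product A, 1092.13 kg product B

With a, b = kg per hectare of product A and product B:
N: 0.135·a + 0.09·b = 99.03
K₂O: 0.11·a + 0.14·b = 153.5
Solving simultaneously: a = 5.46667, b = 1092.133.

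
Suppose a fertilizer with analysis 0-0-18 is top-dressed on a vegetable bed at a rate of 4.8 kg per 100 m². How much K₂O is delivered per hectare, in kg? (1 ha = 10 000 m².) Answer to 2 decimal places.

K₂O per 100 m² = 4.8 × 18% = 0.864 kg.
Convert to per hectare: 0.864 × 100 = 86.4 kg.

86.40 kg K₂O per hectare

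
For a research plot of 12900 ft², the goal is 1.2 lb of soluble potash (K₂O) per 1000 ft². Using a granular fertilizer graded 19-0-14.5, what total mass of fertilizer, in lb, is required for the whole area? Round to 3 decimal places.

Product per 1000 ft² = 1.2 / 14.5% = 8.27586 lb.
Total product = 8.27586 × 12900 / 1000 = 106.7586 lb.

106.759 lb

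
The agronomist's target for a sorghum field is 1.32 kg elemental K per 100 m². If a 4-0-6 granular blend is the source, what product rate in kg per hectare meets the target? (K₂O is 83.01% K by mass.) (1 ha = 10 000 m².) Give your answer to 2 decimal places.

As K₂O: 1.32 / 0.8301 = 1.59017 kg per 100 m².
Product per 100 m² = 1.59017 / 6% = 26.5028 kg.
Convert to per hectare: 26.5028 × 100 = 2650.283 kg.

2650.28 kg of product per hectare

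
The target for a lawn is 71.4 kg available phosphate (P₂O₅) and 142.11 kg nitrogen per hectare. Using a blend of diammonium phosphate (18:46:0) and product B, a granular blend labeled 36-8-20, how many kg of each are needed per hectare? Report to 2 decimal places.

94.81 kg diammonium phosphate, 347.35 kg product B

Per-hectare balance (a = diammonium phosphate, b = product B):
P₂O₅: 0.46·a + 0.08·b = 71.4
N: 0.18·a + 0.36·b = 142.11
Eliminate b: (row1) − 0.08/0.36·(row2) → 0.42·a = 39.82, so a = 94.8095.
Then b = (142.11 − 0.18·94.8095) / 0.36 = 347.345.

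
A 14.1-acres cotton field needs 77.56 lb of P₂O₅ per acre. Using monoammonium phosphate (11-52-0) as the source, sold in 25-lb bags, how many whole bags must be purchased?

85 bags

Product per acre = 77.56 / 52% = 149.154 lb.
Total product = 149.154 × 14.1 = 2103.07 lb.
Bags = ⌈2103.07 / 25⌉ = 85.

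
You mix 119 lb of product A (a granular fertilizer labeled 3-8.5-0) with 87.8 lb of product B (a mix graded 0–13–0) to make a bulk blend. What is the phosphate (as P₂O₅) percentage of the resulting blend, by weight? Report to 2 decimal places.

Total mass = 119 + 87.8 = 206.8 lb.
P₂O₅ mass = 8.5%×119 + 13%×87.8 = 21.529 lb.
% P₂O₅ = 21.529 / 206.8 = 10.4105%.

10.41% P₂O₅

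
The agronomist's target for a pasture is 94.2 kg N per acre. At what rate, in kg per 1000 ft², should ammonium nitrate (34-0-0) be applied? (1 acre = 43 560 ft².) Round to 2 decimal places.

Product per acre = 94.2 / 34% = 277.059 kg.
Convert to per 1000 ft²: 277.059 × 0.0229568 = 6.3604 kg.

6.36 kg of product per thousand sq ft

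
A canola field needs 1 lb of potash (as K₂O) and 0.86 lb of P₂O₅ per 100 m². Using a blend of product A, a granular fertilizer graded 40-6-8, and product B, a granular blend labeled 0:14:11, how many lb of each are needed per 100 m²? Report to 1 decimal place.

9.9 lb product A, 1.9 lb product B

With a, b = lb per 100 m² of product A and product B:
K₂O: 0.08·a + 0.11·b = 1
P₂O₅: 0.06·a + 0.14·b = 0.86
Solving simultaneously: a = 9.86957, b = 1.91304.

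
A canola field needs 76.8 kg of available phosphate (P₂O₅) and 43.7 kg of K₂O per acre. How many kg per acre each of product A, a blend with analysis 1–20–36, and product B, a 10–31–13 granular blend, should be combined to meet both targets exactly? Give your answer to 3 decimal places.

41.624 kg product A, 220.888 kg product B

With a, b = kg per acre of product A and product B:
P₂O₅: 0.2·a + 0.31·b = 76.8
K₂O: 0.36·a + 0.13·b = 43.7
Solving simultaneously: a = 41.6238, b = 220.8879.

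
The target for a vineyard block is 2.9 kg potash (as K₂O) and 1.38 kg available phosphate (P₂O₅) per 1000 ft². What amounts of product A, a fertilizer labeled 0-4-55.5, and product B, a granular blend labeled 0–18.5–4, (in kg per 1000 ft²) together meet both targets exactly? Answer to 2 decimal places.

4.76 kg product A, 6.43 kg product B

With a, b = kg per 1000 ft² of product A and product B:
K₂O: 0.555·a + 0.04·b = 2.9
P₂O₅: 0.04·a + 0.185·b = 1.38
Solving simultaneously: a = 4.76181, b = 6.42988.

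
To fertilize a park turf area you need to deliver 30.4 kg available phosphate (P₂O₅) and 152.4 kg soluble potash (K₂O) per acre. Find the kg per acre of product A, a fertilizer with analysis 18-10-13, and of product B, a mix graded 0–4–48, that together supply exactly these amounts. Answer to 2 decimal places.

Per-acre balance (a = product A, b = product B):
P₂O₅: 0.1·a + 0.04·b = 30.4
K₂O: 0.13·a + 0.48·b = 152.4
From row1: a = (30.4 − 0.04·b) / 0.1.
Into row2: 0.13·(30.4 − 0.04·b)/0.1 + 0.48·b = 152.4 → b = 263.738, a = 198.5047.

198.50 kg product A, 263.74 kg product B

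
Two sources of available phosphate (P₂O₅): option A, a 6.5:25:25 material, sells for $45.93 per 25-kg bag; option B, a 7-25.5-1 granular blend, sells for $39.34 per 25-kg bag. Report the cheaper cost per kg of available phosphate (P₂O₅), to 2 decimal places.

option A: P₂O₅ per bag = 25 × 25% = 6.25 kg; cost = 45.93 / 6.25 = $7.3488/kg P₂O₅.
option B: P₂O₅ per bag = 25 × 25.5% = 6.375 kg; cost = 39.34 / 6.375 = $6.1710/kg P₂O₅.
option B is cheaper.

$6.17 per kg P₂O₅ (option B)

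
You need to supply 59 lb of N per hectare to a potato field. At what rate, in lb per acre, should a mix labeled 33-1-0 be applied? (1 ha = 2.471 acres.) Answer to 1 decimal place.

Product per hectare = 59 / 33% = 178.788 lb.
Convert to per acre: 178.788 × 0.404694 = 72.3545 lb.

72.4 lb of product per acre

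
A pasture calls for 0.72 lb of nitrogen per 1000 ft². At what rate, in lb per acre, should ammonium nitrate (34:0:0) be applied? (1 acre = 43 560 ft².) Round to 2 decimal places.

Product per 1000 ft² = 0.72 / 34% = 2.11765 lb.
Convert to per acre: 2.11765 × 43.56 = 92.2447 lb.

92.24 lb of product per acre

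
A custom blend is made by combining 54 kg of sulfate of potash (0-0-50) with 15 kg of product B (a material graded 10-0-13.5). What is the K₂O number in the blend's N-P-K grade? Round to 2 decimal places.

42.07% K₂O

Total mass = 54 + 15 = 69 kg.
K₂O mass = 50%×54 + 13.5%×15 = 29.025 kg.
% K₂O = 29.025 / 69 = 42.0652%.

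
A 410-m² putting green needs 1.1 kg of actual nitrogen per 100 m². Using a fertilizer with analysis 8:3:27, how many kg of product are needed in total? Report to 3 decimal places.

Product per 100 m² = 1.1 / 8% = 13.75 kg.
Total product = 13.75 × 410 / 100 = 56.375 kg.

56.375 kg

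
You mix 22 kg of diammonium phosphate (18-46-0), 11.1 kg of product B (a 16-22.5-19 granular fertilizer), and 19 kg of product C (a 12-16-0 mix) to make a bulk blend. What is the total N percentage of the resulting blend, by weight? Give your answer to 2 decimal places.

15.39% N

Total mass = 22 + 11.1 + 19 = 52.1 kg.
N mass = 18%×22 + 16%×11.1 + 12%×19 = 8.016 kg.
% N = 8.016 / 52.1 = 15.3858%.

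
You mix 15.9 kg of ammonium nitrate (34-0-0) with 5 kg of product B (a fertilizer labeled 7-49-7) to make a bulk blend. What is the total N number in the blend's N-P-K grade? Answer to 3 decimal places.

27.541% N

Total mass = 15.9 + 5 = 20.9 kg.
N mass = 34%×15.9 + 7%×5 = 5.756 kg.
% N = 5.756 / 20.9 = 27.5407%.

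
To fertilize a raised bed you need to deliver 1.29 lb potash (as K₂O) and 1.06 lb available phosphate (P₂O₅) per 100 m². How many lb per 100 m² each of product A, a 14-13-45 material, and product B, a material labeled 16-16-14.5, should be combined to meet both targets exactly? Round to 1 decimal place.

With a, b = lb per 100 m² of product A and product B:
K₂O: 0.45·a + 0.145·b = 1.29
P₂O₅: 0.13·a + 0.16·b = 1.06
Solving simultaneously: a = 0.991533, b = 5.81938.

1.0 lb product A, 5.8 lb product B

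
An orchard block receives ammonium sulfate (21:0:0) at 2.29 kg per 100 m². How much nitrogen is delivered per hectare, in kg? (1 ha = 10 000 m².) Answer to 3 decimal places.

nitrogen per 100 m² = 2.29 × 21% = 0.4809 kg.
Convert to per hectare: 0.4809 × 100 = 48.09 kg.

48.090 kg N per hectare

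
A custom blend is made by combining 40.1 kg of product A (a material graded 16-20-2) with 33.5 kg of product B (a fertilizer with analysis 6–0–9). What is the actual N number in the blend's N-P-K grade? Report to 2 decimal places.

11.45% N

Total mass = 40.1 + 33.5 = 73.6 kg.
N mass = 16%×40.1 + 6%×33.5 = 8.426 kg.
% N = 8.426 / 73.6 = 11.4484%.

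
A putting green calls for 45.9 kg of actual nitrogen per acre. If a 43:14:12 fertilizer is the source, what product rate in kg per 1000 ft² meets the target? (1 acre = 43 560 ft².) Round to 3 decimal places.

Product per acre = 45.9 / 43% = 106.744 kg.
Convert to per 1000 ft²: 106.744 × 0.0229568 = 2.45051 kg.

2.451 kg of product per thousand sq ft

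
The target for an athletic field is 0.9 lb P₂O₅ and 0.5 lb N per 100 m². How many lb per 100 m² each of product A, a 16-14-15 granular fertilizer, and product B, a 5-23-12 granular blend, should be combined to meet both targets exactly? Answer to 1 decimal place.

2.3 lb product A, 2.5 lb product B

With a, b = lb per 100 m² of product A and product B:
P₂O₅: 0.14·a + 0.23·b = 0.9
N: 0.16·a + 0.05·b = 0.5
Eliminate a: (row1) − 0.14/0.16·(row2) → 0.18625·b = 0.4625, so b = 2.48322.
Back-substitute: a = (0.9 − 0.23·2.48322) / 0.14 = 2.34899.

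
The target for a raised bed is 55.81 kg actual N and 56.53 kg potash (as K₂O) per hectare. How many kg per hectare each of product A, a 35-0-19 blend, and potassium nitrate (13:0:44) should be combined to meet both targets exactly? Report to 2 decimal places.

133.08 kg product A, 71.01 kg potassium nitrate

Let a = kg of product A, b = kg of potassium nitrate (per hectare).
N: 0.35·a + 0.13·b = 55.81
K₂O: 0.19·a + 0.44·b = 56.53
From row1: a = (55.81 − 0.13·b) / 0.35.
Into row2: 0.19·(55.81 − 0.13·b)/0.35 + 0.44·b = 56.53 → b = 71.0101, a = 133.082.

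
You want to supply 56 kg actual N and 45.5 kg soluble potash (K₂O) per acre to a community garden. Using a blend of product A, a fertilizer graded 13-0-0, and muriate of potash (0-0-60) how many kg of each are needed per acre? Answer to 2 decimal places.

Let a = kg of product A, b = kg of muriate of potash (per acre).
N: 0.13·a + 0·b = 56
K₂O: 0·a + 0.6·b = 45.5
Solving simultaneously: a = 430.769, b = 75.8333.

430.77 kg product A, 75.83 kg muriate of potash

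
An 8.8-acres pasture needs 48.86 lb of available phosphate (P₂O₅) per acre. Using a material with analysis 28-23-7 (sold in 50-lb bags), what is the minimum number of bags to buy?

38 bags

Product per acre = 48.86 / 23% = 212.435 lb.
Total product = 212.435 × 8.8 = 1869.43 lb.
Bags = ⌈1869.43 / 50⌉ = 38.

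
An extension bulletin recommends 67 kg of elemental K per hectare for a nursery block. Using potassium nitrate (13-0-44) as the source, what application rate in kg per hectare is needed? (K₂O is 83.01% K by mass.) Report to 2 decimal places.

As K₂O: 67 / 0.8301 = 80.7132 kg per hectare.
Product per hectare = 80.7132 / 44% = 183.439 kg.

183.44 kg of product per hectare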